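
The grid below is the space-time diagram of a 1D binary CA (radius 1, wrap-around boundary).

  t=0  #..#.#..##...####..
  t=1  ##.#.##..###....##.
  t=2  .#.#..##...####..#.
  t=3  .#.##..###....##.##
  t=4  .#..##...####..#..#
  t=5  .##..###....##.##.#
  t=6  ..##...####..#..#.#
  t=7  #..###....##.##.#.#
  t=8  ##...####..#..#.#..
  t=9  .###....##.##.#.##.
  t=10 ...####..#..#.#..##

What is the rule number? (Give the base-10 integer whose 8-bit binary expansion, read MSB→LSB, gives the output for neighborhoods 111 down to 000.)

  [7] ### => .  t=0,i=14
  [6] ##. => #  t=0,i=9
  [5] #.# => .  t=0,i=4
  [4] #.. => #  t=0,i=1
  [3] .## => .  t=0,i=8
  [2] .#. => #  t=0,i=0
  [1] ..# => .  t=0,i=2
  [0] ... => #  t=0,i=11
  bits 01010101 = 85

85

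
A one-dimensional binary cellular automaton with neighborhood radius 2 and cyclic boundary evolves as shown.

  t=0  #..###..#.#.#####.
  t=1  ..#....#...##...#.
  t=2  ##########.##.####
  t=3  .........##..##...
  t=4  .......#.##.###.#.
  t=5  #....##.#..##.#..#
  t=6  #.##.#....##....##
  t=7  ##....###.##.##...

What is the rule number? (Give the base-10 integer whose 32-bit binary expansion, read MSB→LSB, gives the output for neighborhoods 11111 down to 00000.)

  ##### -> .   bit 31 = 0  t=0,i=14
  ####. -> .   bit 30 = 0  t=0,i=15
  ###.# -> #   bit 29 = 1  t=0,i=16
  ###.. -> .   bit 28 = 0  t=0,i=5
  ##.## -> #   bit 27 = 1  t=2,i=10
  ##.#. -> .   bit 26 = 0  t=0,i=17
  ##..# -> .   bit 25 = 0  t=0,i=6
  ##... -> .   bit 24 = 0  t=1,i=13
  #.### -> #   bit 23 = 1  t=0,i=12
  #.##. -> .   bit 22 = 0  t=2,i=11
  #.#.# -> .   bit 21 = 0  t=0,i=10
  #.#.. -> .   bit 20 = 0  t=0,i=0
  #..## -> #   bit 19 = 1  t=0,i=2
  #..#. -> #   bit 18 = 1  t=0,i=7
  #...# -> #   bit 17 = 1  t=1,i=0
  #.... -> #   bit 16 = 1  t=1,i=4
  .#### -> .   bit 15 = 0  t=0,i=13
  .###. -> .   bit 14 = 0  t=0,i=4
  .##.# -> .   bit 13 = 0  t=2,i=12
  .##.. -> #   bit 12 = 1  t=1,i=12
  .#.## -> #   bit 11 = 1  t=0,i=11
  .#.#. -> .   bit 10 = 0  t=0,i=9
  .#..# -> .   bit 9 = 0  t=0,i=1
  .#... -> #   bit 8 = 1  t=1,i=3
  ..### -> .   bit 7 = 0  t=0,i=3
  ..##. -> #   bit 6 = 1  t=1,i=11
  ..#.# -> .   bit 5 = 0  t=0,i=8
  ..#.. -> #   bit 4 = 1  t=1,i=2
  ...## -> .   bit 3 = 0  t=1,i=10
  ...#. -> #   bit 2 = 1  t=1,i=1
  ....# -> #   bit 1 = 1  t=1,i=5
  ..... -> .   bit 0 = 0  t=3,i=0
  bits 00101000100011110001100101010110 = 680466774

680466774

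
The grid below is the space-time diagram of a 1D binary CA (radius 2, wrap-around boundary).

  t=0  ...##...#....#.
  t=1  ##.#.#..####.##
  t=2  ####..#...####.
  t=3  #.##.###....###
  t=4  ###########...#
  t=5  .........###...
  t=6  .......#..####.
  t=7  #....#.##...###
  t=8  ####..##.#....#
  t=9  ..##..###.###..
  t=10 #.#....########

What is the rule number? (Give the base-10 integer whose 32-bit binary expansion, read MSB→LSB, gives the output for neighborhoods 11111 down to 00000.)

2112187218

  ##### -> .   bit 31 = 0  t=4,i=1
  ####. -> #   bit 30 = 1  t=1,i=0
  ###.# -> #   bit 29 = 1  t=1,i=1
  ###.. -> #   bit 28 = 1  t=2,i=3
  ##.## -> #   bit 27 = 1  t=1,i=12
  ##.#. -> #   bit 26 = 1  t=1,i=2
  ##..# -> .   bit 25 = 0  t=2,i=4
  ##... -> #   bit 24 = 1  t=0,i=5
  #.### -> #   bit 23 = 1  t=1,i=13
  #.##. -> #   bit 22 = 1  t=3,i=2
  #.#.# -> #   bit 21 = 1  t=1,i=3
  #.#.. -> .   bit 20 = 0  t=1,i=5
  #..## -> .   bit 19 = 0  t=1,i=7
  #..#. -> #   bit 18 = 1  t=2,i=5
  #...# -> .   bit 17 = 0  t=0,i=6
  #.... -> #   bit 16 = 1  t=0,i=0
  .#### -> .   bit 15 = 0  t=1,i=9
  .###. -> #   bit 14 = 1  t=3,i=6
  .##.# -> #   bit 13 = 1  t=3,i=3
  .##.. -> .   bit 12 = 0  t=0,i=4
  .#.## -> #   bit 11 = 1  t=7,i=6
  .#.#. -> .   bit 10 = 0  t=1,i=4
  .#..# -> #   bit 9 = 1  t=1,i=6
  .#... -> #   bit 8 = 1  t=0,i=9
  ..### -> .   bit 7 = 0  t=1,i=8
  ..##. -> #   bit 6 = 1  t=0,i=3
  ..#.# -> .   bit 5 = 0  t=7,i=5
  ..#.. -> #   bit 4 = 1  t=0,i=8
  ...## -> .   bit 3 = 0  t=0,i=2
  ...#. -> .   bit 2 = 0  t=0,i=7
  ....# -> #   bit 1 = 1  t=0,i=1
  ..... -> .   bit 0 = 0  t=5,i=0
  bits 01111101111001010110101101010010 = 2112187218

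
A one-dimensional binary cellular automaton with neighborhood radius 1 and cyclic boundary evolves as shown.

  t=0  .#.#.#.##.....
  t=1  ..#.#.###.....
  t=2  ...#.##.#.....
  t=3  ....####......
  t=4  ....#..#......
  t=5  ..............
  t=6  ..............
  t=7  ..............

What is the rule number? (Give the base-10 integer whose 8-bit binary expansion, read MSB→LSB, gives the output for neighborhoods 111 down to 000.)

  ###|.  b7=0 t=1,i=7
  ##.|#  b6=1 t=0,i=8
  #.#|#  b5=1 t=0,i=2
  #..|.  b4=0 t=0,i=9
  .##|#  b3=1 t=0,i=7
  .#.|.  b2=0 t=0,i=1
  ..#|.  b1=0 t=0,i=0
  ...|.  b0=0 t=0,i=10
  bits 01101000 = 104

104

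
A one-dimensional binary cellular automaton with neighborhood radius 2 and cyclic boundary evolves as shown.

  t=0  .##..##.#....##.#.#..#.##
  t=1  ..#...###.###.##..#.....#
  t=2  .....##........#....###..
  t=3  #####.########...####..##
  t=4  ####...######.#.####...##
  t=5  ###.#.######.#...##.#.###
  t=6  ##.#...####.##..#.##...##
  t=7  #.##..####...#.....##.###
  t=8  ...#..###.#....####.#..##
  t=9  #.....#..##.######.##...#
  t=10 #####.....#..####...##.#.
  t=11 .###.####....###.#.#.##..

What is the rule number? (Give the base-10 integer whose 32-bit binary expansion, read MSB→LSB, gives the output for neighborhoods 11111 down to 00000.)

  [31] ##### => #  t=3,i=0
  [30] ####. => #  t=3,i=3
  [29] ###.# => .  t=1,i=8
  [28] ###.. => .  t=2,i=22
  [27] ##.## => .  t=0,i=0
  [26] ##.#. => #  t=0,i=7
  [25] ##..# => .  t=0,i=3
  [24] ##... => #  t=2,i=7
  [23] #.### => .  t=1,i=10
  [22] #.##. => .  t=0,i=1
  [21] #.#.# => .  t=0,i=16
  [20] #.#.. => #  t=0,i=8
  [19] #..## => .  t=0,i=4
  [18] #..#. => .  t=0,i=20
  [17] #...# => .  t=1,i=4
  [16] #.... => #  t=0,i=10
  [15] .#### => #  t=3,i=7
  [14] .###. => .  t=1,i=7
  [13] .##.# => #  t=0,i=6
  [12] .##.. => #  t=0,i=2
  [11] .#.## => .  t=0,i=22
  [10] .#.#. => .  t=0,i=17
  [9] .#..# => .  t=0,i=19
  [8] .#... => .  t=0,i=9
  [7] ..### => #  t=1,i=6
  [6] ..##. => .  t=0,i=5
  [5] ..#.# => .  t=0,i=21
  [4] ..#.. => .  t=1,i=2
  [3] ...## => #  t=0,i=12
  [2] ...#. => .  t=1,i=23
  [1] ....# => #  t=0,i=11
  [0] ..... => #  t=1,i=21
  bits 11000101000100011011000010001011 = 3306270859

3306270859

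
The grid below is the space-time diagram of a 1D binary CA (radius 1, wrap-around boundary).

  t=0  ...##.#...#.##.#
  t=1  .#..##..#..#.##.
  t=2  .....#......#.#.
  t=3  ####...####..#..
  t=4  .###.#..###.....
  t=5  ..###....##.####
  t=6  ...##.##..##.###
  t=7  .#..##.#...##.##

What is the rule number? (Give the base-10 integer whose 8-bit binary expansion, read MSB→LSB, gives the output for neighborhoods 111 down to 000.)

  nb ###: next=#  (t=3,i=1, bit7=1)
  nb ##.: next=#  (t=0,i=4, bit6=1)
  nb #.#: next=#  (t=0,i=5, bit5=1)
  nb #..: next=.  (t=0,i=0, bit4=0)
  nb .##: next=.  (t=0,i=3, bit3=0)
  nb .#.: next=.  (t=0,i=6, bit2=0)
  nb ..#: next=.  (t=0,i=2, bit1=0)
  nb ...: next=#  (t=0,i=1, bit0=1)
  bits 11100001 = 225

225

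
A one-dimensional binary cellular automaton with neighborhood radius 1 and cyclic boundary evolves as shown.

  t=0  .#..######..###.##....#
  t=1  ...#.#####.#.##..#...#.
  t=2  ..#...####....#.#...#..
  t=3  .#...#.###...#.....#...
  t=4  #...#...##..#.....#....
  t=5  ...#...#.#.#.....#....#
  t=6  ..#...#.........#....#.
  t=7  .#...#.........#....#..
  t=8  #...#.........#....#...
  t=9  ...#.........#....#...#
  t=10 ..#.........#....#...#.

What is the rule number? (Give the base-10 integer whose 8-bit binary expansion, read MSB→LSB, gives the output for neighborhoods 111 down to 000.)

194

  nb ###: next=#  (t=0,i=5, bit7=1)
  nb ##.: next=#  (t=0,i=9, bit6=1)
  nb #.#: next=.  (t=0,i=0, bit5=0)
  nb #..: next=.  (t=0,i=2, bit4=0)
  nb .##: next=.  (t=0,i=4, bit3=0)
  nb .#.: next=.  (t=0,i=1, bit2=0)
  nb ..#: next=#  (t=0,i=3, bit1=1)
  nb ...: next=.  (t=0,i=19, bit0=0)
  bits 11000010 = 194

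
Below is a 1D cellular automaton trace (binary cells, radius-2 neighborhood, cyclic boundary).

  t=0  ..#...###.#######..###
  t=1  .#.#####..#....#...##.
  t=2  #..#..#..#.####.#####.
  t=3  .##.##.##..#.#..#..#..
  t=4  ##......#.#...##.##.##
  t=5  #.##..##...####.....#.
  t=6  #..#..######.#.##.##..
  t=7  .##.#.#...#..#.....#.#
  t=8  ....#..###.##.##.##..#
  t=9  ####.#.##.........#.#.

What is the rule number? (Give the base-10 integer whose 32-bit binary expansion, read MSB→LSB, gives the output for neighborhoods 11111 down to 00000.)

1101485006

  #####|.  b31=0 t=0,i=12
  ####.|#  b30=1 t=0,i=15
  ###.#|.  b29=0 t=0,i=8
  ###..|.  b28=0 t=0,i=16
  ##.##|.  b27=0 t=0,i=9
  ##.#.|.  b26=0 t=2,i=21
  ##..#|.  b25=0 t=0,i=0
  ##...|#  b24=1 t=4,i=2
  #.###|#  b23=1 t=0,i=10
  #.##.|.  b22=0 t=3,i=4
  #.#.#|#  b21=1 t=5,i=0
  #.#..|.  b20=0 t=2,i=0
  #..##|.  b19=0 t=0,i=18
  #..#.|#  b18=1 t=0,i=1
  #...#|#  b17=1 t=0,i=4
  #....|#  b16=1 t=1,i=12
  .####|.  b15=0 t=0,i=11
  .###.|#  b14=1 t=0,i=7
  .##.#|.  b13=0 t=3,i=2
  .##..|#  b12=1 t=1,i=20
  .#.##|.  b11=0 t=1,i=2
  .#.#.|.  b10=0 t=3,i=12
  .#..#|#  b9=1 t=2,i=1
  .#...|#  b8=1 t=0,i=3
  ..###|#  b7=1 t=0,i=6
  ..##.|#  b6=1 t=1,i=19
  ..#.#|.  b5=0 t=1,i=1
  ..#..|.  b4=0 t=0,i=2
  ...##|#  b3=1 t=0,i=5
  ...#.|#  b2=1 t=1,i=14
  ....#|#  b1=1 t=1,i=13
  .....|.  b0=0 t=4,i=4
  bits 01000001101001110101001111001110 = 1101485006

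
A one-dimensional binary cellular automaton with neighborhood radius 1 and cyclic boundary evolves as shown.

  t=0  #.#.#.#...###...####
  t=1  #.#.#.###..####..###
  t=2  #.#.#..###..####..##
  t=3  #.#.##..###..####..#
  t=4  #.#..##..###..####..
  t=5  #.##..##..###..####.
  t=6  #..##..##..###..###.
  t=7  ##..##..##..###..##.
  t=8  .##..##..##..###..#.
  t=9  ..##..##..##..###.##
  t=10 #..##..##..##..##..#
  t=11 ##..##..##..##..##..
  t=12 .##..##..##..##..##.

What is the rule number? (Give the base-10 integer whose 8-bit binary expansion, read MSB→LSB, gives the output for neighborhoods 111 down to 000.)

213

  nb ###: next=#  (t=0,i=11, bit7=1)
  nb ##.: next=#  (t=0,i=0, bit6=1)
  nb #.#: next=.  (t=0,i=1, bit5=0)
  nb #..: next=#  (t=0,i=7, bit4=1)
  nb .##: next=.  (t=0,i=10, bit3=0)
  nb .#.: next=#  (t=0,i=2, bit2=1)
  nb ..#: next=.  (t=0,i=9, bit1=0)
  nb ...: next=#  (t=0,i=8, bit0=1)
  bits 11010101 = 213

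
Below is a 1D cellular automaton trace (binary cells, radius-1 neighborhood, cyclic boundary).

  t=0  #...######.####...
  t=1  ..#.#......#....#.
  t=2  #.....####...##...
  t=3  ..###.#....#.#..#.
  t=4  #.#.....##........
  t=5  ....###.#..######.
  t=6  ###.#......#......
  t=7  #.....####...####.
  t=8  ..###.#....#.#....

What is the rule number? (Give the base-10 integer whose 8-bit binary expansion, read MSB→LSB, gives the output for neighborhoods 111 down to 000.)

  [7] ### => .  t=0,i=5
  [6] ##. => .  t=0,i=9
  [5] #.# => .  t=0,i=10
  [4] #.. => .  t=0,i=1
  [3] .## => #  t=0,i=4
  [2] .#. => .  t=0,i=0
  [1] ..# => .  t=0,i=3
  [0] ... => #  t=0,i=2
  bits 00001001 = 9

9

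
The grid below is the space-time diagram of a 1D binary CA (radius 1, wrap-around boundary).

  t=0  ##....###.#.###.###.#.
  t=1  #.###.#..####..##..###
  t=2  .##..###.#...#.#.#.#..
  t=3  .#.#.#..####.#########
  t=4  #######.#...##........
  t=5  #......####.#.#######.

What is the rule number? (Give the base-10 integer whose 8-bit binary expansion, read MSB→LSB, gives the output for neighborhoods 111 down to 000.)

  ###|.  b7=0 t=0,i=7
  ##.|.  b6=0 t=0,i=1
  #.#|#  b5=1 t=0,i=9
  #..|#  b4=1 t=0,i=2
  .##|#  b3=1 t=0,i=0
  .#.|#  b2=1 t=0,i=10
  ..#|.  b1=0 t=0,i=5
  ...|#  b0=1 t=0,i=3
  bits 00111101 = 61

61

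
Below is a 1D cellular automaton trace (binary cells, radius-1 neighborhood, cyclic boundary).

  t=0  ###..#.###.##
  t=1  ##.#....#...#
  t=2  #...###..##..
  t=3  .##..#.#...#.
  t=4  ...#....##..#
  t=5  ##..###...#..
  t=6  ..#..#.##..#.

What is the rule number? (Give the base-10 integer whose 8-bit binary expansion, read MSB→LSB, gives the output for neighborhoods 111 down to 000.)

  ### -> #   bit 7 = 1  t=0,i=0
  ##. -> .   bit 6 = 0  t=0,i=2
  #.# -> .   bit 5 = 0  t=0,i=6
  #.. -> #   bit 4 = 1  t=0,i=3
  .## -> .   bit 3 = 0  t=0,i=7
  .#. -> .   bit 2 = 0  t=0,i=5
  ..# -> .   bit 1 = 0  t=0,i=4
  ... -> #   bit 0 = 1  t=1,i=5
  bits 10010001 = 145

145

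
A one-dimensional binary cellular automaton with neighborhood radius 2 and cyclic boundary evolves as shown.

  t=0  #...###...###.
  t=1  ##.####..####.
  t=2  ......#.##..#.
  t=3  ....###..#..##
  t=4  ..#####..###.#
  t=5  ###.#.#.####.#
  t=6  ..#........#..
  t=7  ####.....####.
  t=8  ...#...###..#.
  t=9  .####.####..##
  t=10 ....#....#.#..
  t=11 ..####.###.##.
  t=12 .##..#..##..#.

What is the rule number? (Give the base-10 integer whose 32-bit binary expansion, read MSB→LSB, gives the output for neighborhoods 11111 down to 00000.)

2954384318

  #####|#  b31=1 t=4,i=4
  ####.|.  b30=0 t=1,i=5
  ###.#|#  b29=1 t=0,i=12
  ###..|#  b28=1 t=0,i=6
  ##.##|.  b27=0 t=1,i=2
  ##.#.|.  b26=0 t=0,i=13
  ##..#|.  b25=0 t=1,i=7
  ##...|.  b24=0 t=0,i=7
  #.###|.  b23=0 t=1,i=3
  #.##.|.  b22=0 t=1,i=0
  #.#.#|.  b21=0 t=5,i=4
  #.#..|#  b20=1 t=0,i=0
  #..##|#  b19=1 t=1,i=8
  #..#.|.  b18=0 t=2,i=11
  #...#|.  b17=0 t=0,i=2
  #....|.  b16=0 t=2,i=0
  .####|.  b15=0 t=1,i=4
  .###.|#  b14=1 t=0,i=5
  .##.#|.  b13=0 t=1,i=1
  .##..|#  b12=1 t=2,i=9
  .#.##|.  b11=0 t=2,i=7
  .#.#.|.  b10=0 t=5,i=5
  .#..#|#  b9=1 t=3,i=10
  .#...|#  b8=1 t=0,i=1
  ..###|#  b7=1 t=0,i=4
  ..##.|.  b6=0 t=3,i=12
  ..#.#|#  b5=1 t=2,i=6
  ..#..|#  b4=1 t=2,i=12
  ...##|#  b3=1 t=0,i=3
  ...#.|#  b2=1 t=2,i=5
  ....#|#  b1=1 t=2,i=4
  .....|.  b0=0 t=2,i=1
  bits 10110000000110000101001110111110 = 2954384318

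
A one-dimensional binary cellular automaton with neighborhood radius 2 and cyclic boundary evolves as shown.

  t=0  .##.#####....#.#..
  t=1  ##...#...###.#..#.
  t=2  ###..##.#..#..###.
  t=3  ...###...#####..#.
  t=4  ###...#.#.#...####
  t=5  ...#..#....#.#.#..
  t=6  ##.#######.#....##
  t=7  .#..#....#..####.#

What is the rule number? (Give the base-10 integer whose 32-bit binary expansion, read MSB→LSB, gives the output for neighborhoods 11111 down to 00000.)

592286587

  nb #####: next=.  (t=0,i=6, bit31=0)
  nb ####.: next=.  (t=0,i=7, bit30=0)
  nb ###.#: next=#  (t=1,i=11, bit29=1)
  nb ###..: next=.  (t=0,i=8, bit28=0)
  nb ##.##: next=.  (t=0,i=3, bit27=0)
  nb ##.#.: next=.  (t=1,i=12, bit26=0)
  nb ##..#: next=#  (t=2,i=3, bit25=1)
  nb ##...: next=#  (t=0,i=9, bit24=1)
  nb #.###: next=.  (t=0,i=4, bit23=0)
  nb #.##.: next=#  (t=1,i=0, bit22=1)
  nb #.#.#: next=.  (t=4,i=8, bit21=0)
  nb #.#..: next=.  (t=0,i=15, bit20=0)
  nb #..##: next=#  (t=2,i=4, bit19=1)
  nb #..#.: next=#  (t=1,i=15, bit18=1)
  nb #...#: next=.  (t=0,i=17, bit17=0)
  nb #....: next=#  (t=0,i=10, bit16=1)
  nb .####: next=#  (t=0,i=5, bit15=1)
  nb .###.: next=.  (t=1,i=10, bit14=0)
  nb .##.#: next=.  (t=0,i=2, bit13=0)
  nb .##..: next=#  (t=1,i=1, bit12=1)
  nb .#.##: next=.  (t=1,i=17, bit11=0)
  nb .#.#.: next=.  (t=0,i=14, bit10=0)
  nb .#..#: next=#  (t=1,i=14, bit9=1)
  nb .#...: next=#  (t=0,i=16, bit8=1)
  nb ..###: next=.  (t=1,i=9, bit7=0)
  nb ..##.: next=#  (t=0,i=1, bit6=1)
  nb ..#.#: next=#  (t=0,i=13, bit5=1)
  nb ..#..: next=#  (t=1,i=5, bit4=1)
  nb ...##: next=#  (t=0,i=0, bit3=1)
  nb ...#.: next=.  (t=0,i=12, bit2=0)
  nb ....#: next=#  (t=0,i=11, bit1=1)
  nb .....: next=#  (t=5,i=0, bit0=1)
  bits 00100011010011011001001101111011 = 592286587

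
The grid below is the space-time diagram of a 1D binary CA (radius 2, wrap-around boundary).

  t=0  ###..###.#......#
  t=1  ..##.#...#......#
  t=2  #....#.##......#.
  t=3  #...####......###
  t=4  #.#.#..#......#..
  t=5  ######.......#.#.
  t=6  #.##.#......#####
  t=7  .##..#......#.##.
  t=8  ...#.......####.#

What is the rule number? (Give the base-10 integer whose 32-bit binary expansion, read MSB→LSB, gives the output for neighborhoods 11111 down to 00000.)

  nb #####: next=#  (t=5,i=2, bit31=1)
  nb ####.: next=.  (t=0,i=1, bit30=0)
  nb ###.#: next=.  (t=0,i=7, bit29=0)
  nb ###..: next=#  (t=0,i=2, bit28=1)
  nb ##.##: next=#  (t=6,i=1, bit27=1)
  nb ##.#.: next=.  (t=0,i=8, bit26=0)
  nb ##..#: next=#  (t=0,i=3, bit25=1)
  nb ##...: next=.  (t=2,i=9, bit24=0)
  nb #.###: next=#  (t=5,i=0, bit23=1)
  nb #.##.: next=#  (t=2,i=7, bit22=1)
  nb #.#.#: next=#  (t=4,i=2, bit21=1)
  nb #.#..: next=#  (t=0,i=9, bit20=1)
  nb #..##: next=.  (t=0,i=4, bit19=0)
  nb #..#.: next=.  (t=4,i=6, bit18=0)
  nb #...#: next=#  (t=1,i=7, bit17=1)
  nb #....: next=.  (t=0,i=11, bit16=0)
  nb .####: next=.  (t=0,i=0, bit15=0)
  nb .###.: next=.  (t=0,i=6, bit14=0)
  nb .##.#: next=.  (t=1,i=3, bit13=0)
  nb .##..: next=.  (t=2,i=8, bit12=0)
  nb .#.##: next=#  (t=2,i=6, bit11=1)
  nb .#.#.: next=#  (t=2,i=16, bit10=1)
  nb .#..#: next=#  (t=1,i=0, bit9=1)
  nb .#...: next=.  (t=0,i=10, bit8=0)
  nb ..###: next=#  (t=0,i=5, bit7=1)
  nb ..##.: next=.  (t=1,i=2, bit6=0)
  nb ..#.#: next=#  (t=2,i=5, bit5=1)
  nb ..#..: next=.  (t=1,i=9, bit4=0)
  nb ...##: next=.  (t=0,i=15, bit3=0)
  nb ...#.: next=#  (t=1,i=8, bit2=1)
  nb ....#: next=.  (t=0,i=14, bit1=0)
  nb .....: next=.  (t=0,i=12, bit0=0)
  bits 10011010111100100000111010100100 = 2599554724

2599554724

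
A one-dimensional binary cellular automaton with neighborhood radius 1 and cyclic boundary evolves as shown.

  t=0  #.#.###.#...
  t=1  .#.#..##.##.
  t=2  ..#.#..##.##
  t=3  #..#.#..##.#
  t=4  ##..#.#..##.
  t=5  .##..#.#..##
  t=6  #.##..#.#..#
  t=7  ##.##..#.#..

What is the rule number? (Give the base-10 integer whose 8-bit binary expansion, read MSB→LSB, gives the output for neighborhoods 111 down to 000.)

  ### -> .   bit 7 = 0  t=0,i=5
  ##. -> #   bit 6 = 1  t=0,i=6
  #.# -> #   bit 5 = 1  t=0,i=1
  #.. -> #   bit 4 = 1  t=0,i=9
  .## -> .   bit 3 = 0  t=0,i=4
  .#. -> .   bit 2 = 0  t=0,i=0
  ..# -> .   bit 1 = 0  t=0,i=11
  ... -> #   bit 0 = 1  t=0,i=10
  bits 01110001 = 113

113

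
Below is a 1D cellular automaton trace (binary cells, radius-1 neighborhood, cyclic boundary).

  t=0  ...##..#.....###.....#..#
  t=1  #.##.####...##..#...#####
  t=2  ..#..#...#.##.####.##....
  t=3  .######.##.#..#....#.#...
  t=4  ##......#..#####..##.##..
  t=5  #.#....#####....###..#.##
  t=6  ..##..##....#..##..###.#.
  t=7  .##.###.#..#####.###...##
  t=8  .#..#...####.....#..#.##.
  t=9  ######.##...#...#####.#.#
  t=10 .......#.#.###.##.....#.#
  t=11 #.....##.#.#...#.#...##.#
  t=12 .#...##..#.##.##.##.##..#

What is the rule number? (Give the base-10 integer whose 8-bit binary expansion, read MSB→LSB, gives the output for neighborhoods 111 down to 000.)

  nb ###: next=.  (t=0,i=14, bit7=0)
  nb ##.: next=.  (t=0,i=4, bit6=0)
  nb #.#: next=.  (t=1,i=1, bit5=0)
  nb #..: next=#  (t=0,i=0, bit4=1)
  nb .##: next=#  (t=0,i=3, bit3=1)
  nb .#.: next=#  (t=0,i=7, bit2=1)
  nb ..#: next=#  (t=0,i=2, bit1=1)
  nb ...: next=.  (t=0,i=1, bit0=0)
  bits 00011110 = 30

30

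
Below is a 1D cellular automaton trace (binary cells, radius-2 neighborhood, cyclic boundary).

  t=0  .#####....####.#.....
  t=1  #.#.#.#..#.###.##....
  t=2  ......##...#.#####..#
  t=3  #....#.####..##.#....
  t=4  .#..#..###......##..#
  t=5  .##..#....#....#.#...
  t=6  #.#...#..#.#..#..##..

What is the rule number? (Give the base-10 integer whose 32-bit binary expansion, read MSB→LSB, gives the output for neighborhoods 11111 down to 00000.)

1775407884

  [31] ##### => .  t=0,i=3
  [30] ####. => #  t=0,i=4
  [29] ###.# => #  t=0,i=13
  [28] ###.. => .  t=0,i=5
  [27] ##.## => #  t=1,i=14
  [26] ##.#. => .  t=0,i=14
  [25] ##..# => .  t=2,i=18
  [24] ##... => #  t=0,i=6
  [23] #.### => #  t=1,i=11
  [22] #.##. => #  t=1,i=15
  [21] #.#.# => .  t=1,i=2
  [20] #.#.. => #  t=0,i=15
  [19] #..## => .  t=3,i=12
  [18] #..#. => .  t=1,i=8
  [17] #...# => #  t=2,i=9
  [16] #.... => .  t=0,i=7
  [15] .#### => #  t=0,i=2
  [14] .###. => .  t=1,i=12
  [13] .##.# => .  t=3,i=14
  [12] .##.. => #  t=1,i=16
  [11] .#.## => .  t=1,i=10
  [10] .#.#. => .  t=1,i=1
  [9] .#..# => #  t=1,i=7
  [8] .#... => #  t=0,i=16
  [7] ..### => .  t=0,i=1
  [6] ..##. => .  t=2,i=6
  [5] ..#.# => .  t=1,i=0
  [4] ..#.. => .  t=2,i=20
  [3] ...## => #  t=0,i=0
  [2] ...#. => #  t=1,i=20
  [1] ....# => .  t=0,i=8
  [0] ..... => .  t=0,i=18
  bits 01101001110100101001001100001100 = 1775407884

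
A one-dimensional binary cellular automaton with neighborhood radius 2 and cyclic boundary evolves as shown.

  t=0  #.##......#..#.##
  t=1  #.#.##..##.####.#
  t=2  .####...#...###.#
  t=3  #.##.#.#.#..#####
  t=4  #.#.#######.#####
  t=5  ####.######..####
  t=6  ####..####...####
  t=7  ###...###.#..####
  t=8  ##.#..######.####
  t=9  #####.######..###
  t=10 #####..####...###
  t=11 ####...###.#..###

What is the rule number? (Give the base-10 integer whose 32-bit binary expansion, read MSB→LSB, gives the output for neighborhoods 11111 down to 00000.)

3849703398

  nb #####: next=#  (t=3,i=14, bit31=1)
  nb ####.: next=#  (t=1,i=13, bit30=1)
  nb ###.#: next=#  (t=0,i=0, bit29=1)
  nb ###..: next=.  (t=2,i=4, bit28=0)
  nb ##.##: next=.  (t=0,i=1, bit27=0)
  nb ##.#.: next=#  (t=1,i=1, bit26=1)
  nb ##..#: next=.  (t=1,i=6, bit25=0)
  nb ##...: next=#  (t=0,i=4, bit24=1)
  nb #.###: next=.  (t=0,i=15, bit23=0)
  nb #.##.: next=#  (t=0,i=2, bit22=1)
  nb #.#.#: next=#  (t=1,i=2, bit21=1)
  nb #.#..: next=#  (t=3,i=9, bit20=1)
  nb #..##: next=.  (t=1,i=7, bit19=0)
  nb #..#.: next=#  (t=0,i=12, bit18=1)
  nb #...#: next=.  (t=2,i=6, bit17=0)
  nb #....: next=#  (t=0,i=5, bit16=1)
  nb .####: next=#  (t=1,i=12, bit15=1)
  nb .###.: next=#  (t=0,i=16, bit14=1)
  nb .##.#: next=.  (t=1,i=0, bit13=0)
  nb .##..: next=.  (t=0,i=3, bit12=0)
  nb .#.##: next=#  (t=0,i=14, bit11=1)
  nb .#.#.: next=#  (t=3,i=6, bit10=1)
  nb .#..#: next=#  (t=0,i=11, bit9=1)
  nb .#...: next=#  (t=2,i=9, bit8=1)
  nb ..###: next=#  (t=2,i=12, bit7=1)
  nb ..##.: next=#  (t=1,i=8, bit6=1)
  nb ..#.#: next=#  (t=0,i=13, bit5=1)
  nb ..#..: next=.  (t=0,i=10, bit4=0)
  nb ...##: next=.  (t=2,i=11, bit3=0)
  nb ...#.: next=#  (t=0,i=9, bit2=1)
  nb ....#: next=#  (t=0,i=8, bit1=1)
  nb .....: next=.  (t=0,i=6, bit0=0)
  bits 11100101011101011100111111100110 = 3849703398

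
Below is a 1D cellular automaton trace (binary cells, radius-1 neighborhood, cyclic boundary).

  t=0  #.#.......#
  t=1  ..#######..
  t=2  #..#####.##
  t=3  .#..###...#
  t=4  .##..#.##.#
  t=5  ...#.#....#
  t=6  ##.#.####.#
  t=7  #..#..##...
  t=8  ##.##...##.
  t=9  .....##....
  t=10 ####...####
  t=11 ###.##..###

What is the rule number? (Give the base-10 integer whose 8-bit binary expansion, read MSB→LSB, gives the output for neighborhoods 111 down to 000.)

  [7] ### => #  t=1,i=3
  [6] ##. => .  t=0,i=0
  [5] #.# => .  t=0,i=1
  [4] #.. => #  t=0,i=3
  [3] .## => .  t=0,i=10
  [2] .#. => #  t=0,i=2
  [1] ..# => .  t=0,i=9
  [0] ... => #  t=0,i=4
  bits 10010101 = 149

149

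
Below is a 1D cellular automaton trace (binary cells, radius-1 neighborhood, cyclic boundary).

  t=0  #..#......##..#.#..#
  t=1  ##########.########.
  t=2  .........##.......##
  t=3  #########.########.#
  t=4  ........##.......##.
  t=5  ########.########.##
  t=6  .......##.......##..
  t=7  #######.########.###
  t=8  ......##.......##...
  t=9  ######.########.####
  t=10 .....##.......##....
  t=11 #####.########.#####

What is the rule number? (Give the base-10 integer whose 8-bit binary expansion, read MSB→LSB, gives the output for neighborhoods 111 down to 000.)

  [7] ### => .  t=1,i=1
  [6] ##. => #  t=0,i=0
  [5] #.# => #  t=0,i=15
  [4] #.. => #  t=0,i=1
  [3] .## => .  t=0,i=10
  [2] .#. => #  t=0,i=3
  [1] ..# => #  t=0,i=2
  [0] ... => #  t=0,i=5
  bits 01110111 = 119

119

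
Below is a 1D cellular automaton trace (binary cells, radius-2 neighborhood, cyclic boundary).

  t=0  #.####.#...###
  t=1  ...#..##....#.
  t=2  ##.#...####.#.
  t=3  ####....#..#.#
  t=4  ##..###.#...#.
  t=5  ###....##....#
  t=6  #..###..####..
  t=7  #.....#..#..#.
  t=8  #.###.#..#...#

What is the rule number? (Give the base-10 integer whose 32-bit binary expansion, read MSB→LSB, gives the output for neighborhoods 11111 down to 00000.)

2270280723

  #####|#  b31=1 t=3,i=1
  ####.|.  b30=0 t=0,i=4
  ###.#|.  b29=0 t=0,i=0
  ###..|.  b28=0 t=3,i=3
  ##.##|.  b27=0 t=0,i=1
  ##.#.|#  b26=1 t=0,i=6
  ##..#|#  b25=1 t=4,i=2
  ##...|#  b24=1 t=1,i=8
  #.###|.  b23=0 t=0,i=2
  #.##.|#  b22=1 t=2,i=0
  #.#.#|.  b21=0 t=2,i=12
  #.#..|#  b20=1 t=0,i=7
  #..##|.  b19=0 t=1,i=5
  #..#.|.  b18=0 t=3,i=10
  #...#|.  b17=0 t=0,i=9
  #....|#  b16=1 t=1,i=0
  .####|#  b15=1 t=0,i=3
  .###.|.  b14=0 t=4,i=5
  .##.#|#  b13=1 t=2,i=1
  .##..|#  b12=1 t=1,i=7
  .#.##|#  b11=1 t=2,i=13
  .#.#.|#  b10=1 t=7,i=13
  .#..#|.  b9=0 t=1,i=4
  .#...|.  b8=0 t=0,i=8
  ..###|.  b7=0 t=0,i=11
  ..##.|.  b6=0 t=1,i=6
  ..#.#|.  b5=0 t=3,i=11
  ..#..|#  b4=1 t=1,i=3
  ...##|.  b3=0 t=0,i=10
  ...#.|.  b2=0 t=1,i=2
  ....#|#  b1=1 t=1,i=1
  .....|#  b0=1 t=7,i=3
  bits 10000111010100011011110000010011 = 2270280723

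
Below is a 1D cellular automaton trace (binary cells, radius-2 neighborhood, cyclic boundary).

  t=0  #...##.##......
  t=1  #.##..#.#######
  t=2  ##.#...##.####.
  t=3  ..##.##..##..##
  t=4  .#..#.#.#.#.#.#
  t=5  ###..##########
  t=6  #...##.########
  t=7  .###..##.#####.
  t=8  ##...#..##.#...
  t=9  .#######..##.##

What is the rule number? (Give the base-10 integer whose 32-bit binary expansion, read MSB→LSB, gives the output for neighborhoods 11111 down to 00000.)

2914721439

  ##### -> #   bit 31 = 1  t=1,i=10
  ####. -> .   bit 30 = 0  t=1,i=14
  ###.# -> #   bit 29 = 1  t=1,i=0
  ###.. -> .   bit 28 = 0  t=5,i=2
  ##.## -> #   bit 27 = 1  t=0,i=6
  ##.#. -> #   bit 26 = 1  t=2,i=2
  ##..# -> .   bit 25 = 0  t=1,i=4
  ##... -> #   bit 24 = 1  t=0,i=9
  #.### -> #   bit 23 = 1  t=1,i=8
  #.##. -> .   bit 22 = 0  t=0,i=7
  #.#.# -> #   bit 21 = 1  t=4,i=6
  #.#.. -> #   bit 20 = 1  t=2,i=3
  #..## -> #   bit 19 = 1  t=3,i=1
  #..#. -> .   bit 18 = 0  t=1,i=5
  #...# -> #   bit 17 = 1  t=0,i=2
  #.... -> #   bit 16 = 1  t=0,i=10
  .#### -> .   bit 15 = 0  t=1,i=9
  .###. -> .   bit 14 = 0  t=7,i=2
  .##.# -> .   bit 13 = 0  t=0,i=5
  .##.. -> #   bit 12 = 1  t=0,i=8
  .#.## -> #   bit 11 = 1  t=1,i=7
  .#.#. -> #   bit 10 = 1  t=4,i=0
  .#..# -> #   bit 9 = 1  t=4,i=2
  .#... -> .   bit 8 = 0  t=0,i=1
  ..### -> #   bit 7 = 1  t=5,i=5
  ..##. -> .   bit 6 = 0  t=0,i=4
  ..#.# -> .   bit 5 = 0  t=1,i=6
  ..#.. -> #   bit 4 = 1  t=0,i=0
  ...## -> #   bit 3 = 1  t=0,i=3
  ...#. -> #   bit 2 = 1  t=0,i=14
  ....# -> #   bit 1 = 1  t=0,i=13
  ..... -> #   bit 0 = 1  t=0,i=11
  bits 10101101101110110001111010011111 = 2914721439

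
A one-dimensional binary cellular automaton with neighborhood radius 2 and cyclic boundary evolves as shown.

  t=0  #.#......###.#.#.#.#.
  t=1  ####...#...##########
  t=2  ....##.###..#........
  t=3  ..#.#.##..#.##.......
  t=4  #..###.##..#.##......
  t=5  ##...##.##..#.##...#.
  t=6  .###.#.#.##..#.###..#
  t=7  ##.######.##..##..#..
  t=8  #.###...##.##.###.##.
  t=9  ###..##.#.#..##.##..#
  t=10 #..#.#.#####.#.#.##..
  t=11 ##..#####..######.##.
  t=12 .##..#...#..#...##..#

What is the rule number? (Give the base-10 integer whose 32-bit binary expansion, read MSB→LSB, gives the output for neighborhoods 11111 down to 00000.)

800235346

  ##### -> .   bit 31 = 0  t=1,i=0
  ####. -> .   bit 30 = 0  t=1,i=2
  ###.# -> #   bit 29 = 1  t=0,i=11
  ###.. -> .   bit 28 = 0  t=1,i=3
  ##.## -> #   bit 27 = 1  t=2,i=6
  ##.#. -> #   bit 26 = 1  t=0,i=12
  ##..# -> #   bit 25 = 1  t=2,i=10
  ##... -> #   bit 24 = 1  t=1,i=4
  #.### -> #   bit 23 = 1  t=2,i=7
  #.##. -> .   bit 22 = 0  t=3,i=6
  #.#.# -> #   bit 21 = 1  t=0,i=0
  #.#.. -> #   bit 20 = 1  t=0,i=2
  #..## -> .   bit 19 = 0  t=4,i=2
  #..#. -> .   bit 18 = 0  t=2,i=11
  #...# -> #   bit 17 = 1  t=1,i=5
  #.... -> .   bit 16 = 0  t=0,i=4
  .#### -> #   bit 15 = 1  t=1,i=12
  .###. -> .   bit 14 = 0  t=0,i=10
  .##.# -> .   bit 13 = 0  t=2,i=5
  .##.. -> #   bit 12 = 1  t=3,i=7
  .#.## -> #   bit 11 = 1  t=3,i=5
  .#.#. -> #   bit 10 = 1  t=0,i=1
  .#..# -> #   bit 9 = 1  t=4,i=1
  .#... -> #   bit 8 = 1  t=0,i=3
  ..### -> .   bit 7 = 0  t=0,i=9
  ..##. -> #   bit 6 = 1  t=2,i=4
  ..#.# -> .   bit 5 = 0  t=3,i=2
  ..#.. -> #   bit 4 = 1  t=1,i=7
  ...## -> .   bit 3 = 0  t=0,i=8
  ...#. -> .   bit 2 = 0  t=1,i=6
  ....# -> #   bit 1 = 1  t=0,i=7
  ..... -> .   bit 0 = 0  t=0,i=5
  bits 00101111101100101001111101010010 = 800235346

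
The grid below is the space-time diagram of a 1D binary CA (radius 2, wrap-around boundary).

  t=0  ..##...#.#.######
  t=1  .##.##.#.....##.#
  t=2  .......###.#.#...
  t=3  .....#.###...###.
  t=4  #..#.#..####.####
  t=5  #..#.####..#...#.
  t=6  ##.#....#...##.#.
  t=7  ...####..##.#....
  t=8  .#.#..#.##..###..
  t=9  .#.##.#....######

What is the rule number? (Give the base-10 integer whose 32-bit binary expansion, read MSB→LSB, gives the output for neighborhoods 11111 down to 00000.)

2971354082

  [31] ##### => #  t=0,i=13
  [30] ####. => .  t=0,i=15
  [29] ###.# => #  t=2,i=9
  [28] ###.. => #  t=0,i=16
  [27] ##.## => .  t=1,i=3
  [26] ##.#. => .  t=1,i=6
  [25] ##..# => .  t=0,i=0
  [24] ##... => #  t=0,i=4
  [23] #.### => .  t=0,i=11
  [22] #.##. => .  t=1,i=1
  [21] #.#.# => .  t=0,i=9
  [20] #.#.. => #  t=1,i=7
  [19] #..## => #  t=0,i=1
  [18] #..#. => .  t=4,i=2
  [17] #...# => #  t=0,i=5
  [16] #.... => #  t=1,i=9
  [15] .#### => .  t=0,i=12
  [14] .###. => #  t=2,i=8
  [13] .##.# => .  t=1,i=2
  [12] .##.. => .  t=0,i=3
  [11] .#.## => .  t=0,i=10
  [10] .#.#. => .  t=0,i=8
  [9] .#..# => #  t=4,i=6
  [8] .#... => #  t=1,i=8
  [7] ..### => #  t=2,i=7
  [6] ..##. => #  t=0,i=2
  [5] ..#.# => #  t=0,i=7
  [4] ..#.. => .  t=5,i=11
  [3] ...## => .  t=1,i=12
  [2] ...#. => .  t=0,i=6
  [1] ....# => #  t=1,i=11
  [0] ..... => .  t=1,i=10
  bits 10110001000110110100001111100010 = 2971354082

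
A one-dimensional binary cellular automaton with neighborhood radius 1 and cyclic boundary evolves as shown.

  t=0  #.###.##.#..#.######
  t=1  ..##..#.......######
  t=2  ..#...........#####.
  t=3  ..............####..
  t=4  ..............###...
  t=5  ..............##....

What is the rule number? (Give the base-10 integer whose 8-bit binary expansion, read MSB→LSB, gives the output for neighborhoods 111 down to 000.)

  ###|#  b7=1 t=0,i=3
  ##.|.  b6=0 t=0,i=0
  #.#|.  b5=0 t=0,i=1
  #..|.  b4=0 t=0,i=10
  .##|#  b3=1 t=0,i=2
  .#.|.  b2=0 t=0,i=9
  ..#|.  b1=0 t=0,i=11
  ...|.  b0=0 t=1,i=8
  bits 10001000 = 136

136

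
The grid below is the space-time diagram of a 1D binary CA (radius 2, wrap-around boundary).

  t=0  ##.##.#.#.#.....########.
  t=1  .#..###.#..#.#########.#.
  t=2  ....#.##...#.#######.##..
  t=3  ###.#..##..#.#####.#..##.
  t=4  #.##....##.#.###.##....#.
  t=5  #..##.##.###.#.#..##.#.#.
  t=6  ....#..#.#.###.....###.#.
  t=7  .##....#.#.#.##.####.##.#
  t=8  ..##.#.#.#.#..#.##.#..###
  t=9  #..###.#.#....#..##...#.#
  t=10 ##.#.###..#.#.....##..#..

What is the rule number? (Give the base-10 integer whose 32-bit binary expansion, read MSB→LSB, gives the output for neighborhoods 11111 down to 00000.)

3080761771

  [31] ##### => #  t=0,i=18
  [30] ####. => .  t=0,i=22
  [29] ###.# => #  t=0,i=23
  [28] ###.. => #  t=6,i=13
  [27] ##.## => .  t=0,i=2
  [26] ##.#. => #  t=0,i=5
  [25] ##..# => #  t=3,i=9
  [24] ##... => #  t=2,i=8
  [23] #.### => #  t=1,i=13
  [22] #.##. => .  t=0,i=0
  [21] #.#.# => #  t=0,i=6
  [20] #.#.. => .  t=0,i=10
  [19] #..## => .  t=1,i=3
  [18] #..#. => .  t=1,i=0
  [17] #...# => .  t=2,i=9
  [16] #.... => .  t=0,i=12
  [15] .#### => #  t=0,i=17
  [14] .###. => .  t=1,i=5
  [13] .##.# => #  t=0,i=1
  [12] .##.. => #  t=2,i=7
  [11] .#.## => .  t=1,i=12
  [10] .#.#. => .  t=0,i=7
  [9] .#..# => .  t=1,i=2
  [8] .#... => #  t=0,i=11
  [7] ..### => #  t=0,i=16
  [6] ..##. => .  t=3,i=7
  [5] ..#.# => #  t=1,i=11
  [4] ..#.. => .  t=1,i=1
  [3] ...## => #  t=0,i=15
  [2] ...#. => .  t=2,i=3
  [1] ....# => #  t=0,i=14
  [0] ..... => #  t=0,i=13
  bits 10110111101000001011000110101011 = 3080761771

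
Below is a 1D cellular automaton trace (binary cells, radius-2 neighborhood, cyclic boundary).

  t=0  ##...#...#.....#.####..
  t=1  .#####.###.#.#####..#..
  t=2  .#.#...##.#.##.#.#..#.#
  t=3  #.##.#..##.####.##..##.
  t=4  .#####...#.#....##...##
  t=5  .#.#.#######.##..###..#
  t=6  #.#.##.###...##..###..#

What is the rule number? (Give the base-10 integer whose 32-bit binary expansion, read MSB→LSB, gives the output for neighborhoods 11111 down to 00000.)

  #####|#  b31=1 t=1,i=3
  ####.|.  b30=0 t=0,i=19
  ###.#|.  b29=0 t=1,i=5
  ###..|#  b28=1 t=0,i=20
  ##.##|.  b27=0 t=1,i=6
  ##.#.|#  b26=1 t=1,i=10
  ##..#|.  b25=0 t=0,i=21
  ##...|#  b24=1 t=0,i=2
  #.###|#  b23=1 t=0,i=17
  #.##.|#  b22=1 t=2,i=12
  #.#.#|.  b21=0 t=1,i=11
  #.#..|#  b20=1 t=2,i=3
  #..##|.  b19=0 t=0,i=22
  #..#.|.  b18=0 t=1,i=19
  #...#|#  b17=1 t=0,i=3
  #....|#  b16=1 t=0,i=11
  .####|.  b15=0 t=0,i=18
  .###.|#  b14=1 t=1,i=8
  .##.#|#  b13=1 t=2,i=8
  .##..|#  b12=1 t=0,i=1
  .#.##|#  b11=1 t=0,i=16
  .#.#.|#  b10=1 t=2,i=0
  .#..#|.  b9=0 t=2,i=18
  .#...|.  b8=0 t=0,i=6
  ..###|#  b7=1 t=1,i=1
  ..##.|.  b6=0 t=0,i=0
  ..#.#|#  b5=1 t=0,i=15
  ..#..|#  b4=1 t=0,i=5
  ...##|.  b3=0 t=1,i=0
  ...#.|#  b2=1 t=0,i=4
  ....#|#  b1=1 t=0,i=13
  .....|.  b0=0 t=0,i=12
  bits 10010101110100110111110010110110 = 2513665206

2513665206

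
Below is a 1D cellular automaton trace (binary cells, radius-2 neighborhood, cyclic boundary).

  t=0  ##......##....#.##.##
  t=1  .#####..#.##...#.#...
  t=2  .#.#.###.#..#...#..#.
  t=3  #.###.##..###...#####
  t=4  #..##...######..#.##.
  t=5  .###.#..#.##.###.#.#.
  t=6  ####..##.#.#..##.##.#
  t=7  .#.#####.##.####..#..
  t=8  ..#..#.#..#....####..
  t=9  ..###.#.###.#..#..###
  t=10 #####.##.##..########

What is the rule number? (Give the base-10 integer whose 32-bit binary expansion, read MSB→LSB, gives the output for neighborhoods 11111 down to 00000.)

  [31] ##### => #  t=1,i=3
  [30] ####. => .  t=0,i=0
  [29] ###.# => #  t=2,i=7
  [28] ###.. => #  t=0,i=1
  [27] ##.## => .  t=0,i=18
  [26] ##.#. => .  t=2,i=8
  [25] ##..# => #  t=1,i=6
  [24] ##... => #  t=0,i=2
  [23] #.### => .  t=0,i=19
  [22] #.##. => .  t=0,i=16
  [21] #.#.# => #  t=2,i=3
  [20] #.#.. => .  t=1,i=17
  [19] #..## => #  t=3,i=9
  [18] #..#. => #  t=1,i=7
  [17] #...# => .  t=1,i=13
  [16] #.... => #  t=0,i=3
  [15] .#### => .  t=0,i=20
  [14] .###. => #  t=2,i=6
  [13] .##.# => #  t=0,i=17
  [12] .##.. => .  t=0,i=9
  [11] .#.## => #  t=0,i=15
  [10] .#.#. => #  t=1,i=16
  [9] .#..# => #  t=2,i=10
  [8] .#... => .  t=1,i=18
  [7] ..### => #  t=1,i=1
  [6] ..##. => #  t=0,i=8
  [5] ..#.# => .  t=0,i=14
  [4] ..#.. => #  t=2,i=12
  [3] ...## => .  t=0,i=7
  [2] ...#. => .  t=0,i=13
  [1] ....# => .  t=0,i=6
  [0] ..... => #  t=0,i=4
  bits 10110011001011010110111011010001 = 3006099153

3006099153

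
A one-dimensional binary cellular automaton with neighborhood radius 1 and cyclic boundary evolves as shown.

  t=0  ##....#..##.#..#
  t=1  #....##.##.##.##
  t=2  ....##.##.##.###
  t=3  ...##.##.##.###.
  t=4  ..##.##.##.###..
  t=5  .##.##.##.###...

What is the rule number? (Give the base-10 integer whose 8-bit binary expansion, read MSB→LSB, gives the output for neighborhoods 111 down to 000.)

174

  ###|#  b7=1 t=0,i=0
  ##.|.  b6=0 t=0,i=1
  #.#|#  b5=1 t=0,i=11
  #..|.  b4=0 t=0,i=2
  .##|#  b3=1 t=0,i=9
  .#.|#  b2=1 t=0,i=6
  ..#|#  b1=1 t=0,i=5
  ...|.  b0=0 t=0,i=3
  bits 10101110 = 174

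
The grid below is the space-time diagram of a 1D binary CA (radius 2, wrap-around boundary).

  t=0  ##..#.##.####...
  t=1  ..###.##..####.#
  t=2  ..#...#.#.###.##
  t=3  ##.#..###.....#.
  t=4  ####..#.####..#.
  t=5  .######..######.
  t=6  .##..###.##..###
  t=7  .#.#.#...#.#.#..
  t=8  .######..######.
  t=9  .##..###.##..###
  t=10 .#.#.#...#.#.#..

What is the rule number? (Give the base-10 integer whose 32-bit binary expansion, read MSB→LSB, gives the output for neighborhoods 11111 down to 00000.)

  ##### -> .   bit 31 = 0  t=5,i=3
  ####. -> #   bit 30 = 1  t=0,i=11
  ###.# -> .   bit 29 = 0  t=1,i=4
  ###.. -> #   bit 28 = 1  t=0,i=12
  ##.## -> .   bit 27 = 0  t=0,i=8
  ##.#. -> #   bit 26 = 1  t=1,i=14
  ##..# -> #   bit 25 = 1  t=0,i=2
  ##... -> #   bit 24 = 1  t=0,i=13
  #.### -> .   bit 23 = 0  t=0,i=9
  #.##. -> #   bit 22 = 1  t=0,i=6
  #.#.# -> #   bit 21 = 1  t=2,i=8
  #.#.. -> #   bit 20 = 1  t=1,i=15
  #..## -> .   bit 19 = 0  t=1,i=1
  #..#. -> #   bit 18 = 1  t=0,i=3
  #...# -> .   bit 17 = 0  t=0,i=14
  #.... -> #   bit 16 = 1  t=3,i=10
  .#### -> #   bit 15 = 1  t=0,i=10
  .###. -> .   bit 14 = 0  t=1,i=3
  .##.# -> #   bit 13 = 1  t=0,i=7
  .##.. -> .   bit 12 = 0  t=0,i=1
  .#.## -> .   bit 11 = 0  t=0,i=5
  .#.#. -> #   bit 10 = 1  t=2,i=7
  .#..# -> .   bit 9 = 0  t=1,i=0
  .#... -> #   bit 8 = 1  t=2,i=3
  ..### -> #   bit 7 = 1  t=1,i=2
  ..##. -> .   bit 6 = 0  t=0,i=0
  ..#.# -> #   bit 5 = 1  t=0,i=4
  ..#.. -> .   bit 4 = 0  t=2,i=2
  ...## -> #   bit 3 = 1  t=0,i=15
  ...#. -> .   bit 2 = 0  t=2,i=5
  ....# -> .   bit 1 = 0  t=3,i=12
  ..... -> #   bit 0 = 1  t=3,i=11
  bits 01010111011101011010010110101001 = 1467327913

1467327913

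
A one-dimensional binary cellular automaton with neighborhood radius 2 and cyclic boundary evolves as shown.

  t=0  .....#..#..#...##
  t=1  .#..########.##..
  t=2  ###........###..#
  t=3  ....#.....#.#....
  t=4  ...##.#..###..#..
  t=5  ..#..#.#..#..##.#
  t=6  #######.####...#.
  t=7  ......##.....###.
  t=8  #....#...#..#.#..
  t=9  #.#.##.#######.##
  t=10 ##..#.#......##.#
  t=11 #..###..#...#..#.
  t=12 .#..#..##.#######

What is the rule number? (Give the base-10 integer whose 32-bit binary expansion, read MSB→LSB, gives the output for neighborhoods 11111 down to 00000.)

  nb #####: next=.  (t=1,i=6, bit31=0)
  nb ####.: next=.  (t=1,i=10, bit30=0)
  nb ###.#: next=#  (t=1,i=11, bit29=1)
  nb ###..: next=.  (t=2,i=2, bit28=0)
  nb ##.##: next=#  (t=1,i=12, bit27=1)
  nb ##.#.: next=#  (t=4,i=5, bit26=1)
  nb ##..#: next=.  (t=2,i=14, bit25=0)
  nb ##...: next=.  (t=0,i=0, bit24=0)
  nb #.###: next=.  (t=6,i=0, bit23=0)
  nb #.##.: next=#  (t=1,i=13, bit22=1)
  nb #.#.#: next=.  (t=9,i=2, bit21=0)
  nb #.#..: next=.  (t=3,i=12, bit20=0)
  nb #..##: next=.  (t=1,i=3, bit19=0)
  nb #..#.: next=#  (t=0,i=7, bit18=1)
  nb #...#: next=#  (t=0,i=13, bit17=1)
  nb #....: next=#  (t=0,i=1, bit16=1)
  nb .####: next=.  (t=1,i=5, bit15=0)
  nb .###.: next=#  (t=2,i=12, bit14=1)
  nb .##.#: next=.  (t=4,i=4, bit13=0)
  nb .##..: next=.  (t=0,i=16, bit12=0)
  nb .#.##: next=.  (t=6,i=16, bit11=0)
  nb .#.#.: next=#  (t=3,i=11, bit10=1)
  nb .#..#: next=#  (t=0,i=6, bit9=1)
  nb .#...: next=.  (t=0,i=12, bit8=0)
  nb ..###: next=.  (t=1,i=4, bit7=0)
  nb ..##.: next=.  (t=0,i=15, bit6=0)
  nb ..#.#: next=#  (t=3,i=10, bit5=1)
  nb ..#..: next=#  (t=0,i=5, bit4=1)
  nb ...##: next=#  (t=0,i=14, bit3=1)
  nb ...#.: next=#  (t=0,i=4, bit2=1)
  nb ....#: next=.  (t=0,i=3, bit1=0)
  nb .....: next=.  (t=0,i=2, bit0=0)
  bits 00101100010001110100011000111100 = 742868540

742868540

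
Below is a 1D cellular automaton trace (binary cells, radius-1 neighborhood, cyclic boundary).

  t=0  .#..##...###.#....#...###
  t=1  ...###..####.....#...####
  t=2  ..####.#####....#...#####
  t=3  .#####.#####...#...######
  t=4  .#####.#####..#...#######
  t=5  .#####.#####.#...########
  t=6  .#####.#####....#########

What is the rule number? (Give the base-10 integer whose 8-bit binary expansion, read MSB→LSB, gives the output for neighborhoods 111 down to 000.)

  nb ###: next=#  (t=0,i=10, bit7=1)
  nb ##.: next=#  (t=0,i=5, bit6=1)
  nb #.#: next=.  (t=0,i=0, bit5=0)
  nb #..: next=.  (t=0,i=2, bit4=0)
  nb .##: next=#  (t=0,i=4, bit3=1)
  nb .#.: next=.  (t=0,i=1, bit2=0)
  nb ..#: next=#  (t=0,i=3, bit1=1)
  nb ...: next=.  (t=0,i=7, bit0=0)
  bits 11001010 = 202

202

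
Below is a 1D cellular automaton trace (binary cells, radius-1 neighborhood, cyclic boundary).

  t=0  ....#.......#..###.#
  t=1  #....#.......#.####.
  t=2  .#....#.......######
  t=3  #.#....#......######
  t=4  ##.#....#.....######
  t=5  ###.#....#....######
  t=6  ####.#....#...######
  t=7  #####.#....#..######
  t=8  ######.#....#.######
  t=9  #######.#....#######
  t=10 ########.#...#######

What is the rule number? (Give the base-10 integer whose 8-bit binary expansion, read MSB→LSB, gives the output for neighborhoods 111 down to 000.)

  ###|#  b7=1 t=0,i=16
  ##.|#  b6=1 t=0,i=17
  #.#|#  b5=1 t=0,i=18
  #..|#  b4=1 t=0,i=0
  .##|#  b3=1 t=0,i=15
  .#.|.  b2=0 t=0,i=4
  ..#|.  b1=0 t=0,i=3
  ...|.  b0=0 t=0,i=1
  bits 11111000 = 248

248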